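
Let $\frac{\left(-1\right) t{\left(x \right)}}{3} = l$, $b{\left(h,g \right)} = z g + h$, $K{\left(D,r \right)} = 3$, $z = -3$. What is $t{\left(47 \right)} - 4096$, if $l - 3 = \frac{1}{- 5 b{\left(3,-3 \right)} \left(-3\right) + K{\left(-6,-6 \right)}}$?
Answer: $- \frac{250406}{61} \approx -4105.0$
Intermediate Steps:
$b{\left(h,g \right)} = h - 3 g$ ($b{\left(h,g \right)} = - 3 g + h = h - 3 g$)
$l = \frac{550}{183}$ ($l = 3 + \frac{1}{- 5 \left(3 - -9\right) \left(-3\right) + 3} = 3 + \frac{1}{- 5 \left(3 + 9\right) \left(-3\right) + 3} = 3 + \frac{1}{\left(-5\right) 12 \left(-3\right) + 3} = 3 + \frac{1}{\left(-60\right) \left(-3\right) + 3} = 3 + \frac{1}{180 + 3} = 3 + \frac{1}{183} = \frac{550}{183} \approx 3.0055$)
$t{\left(x \right)} = - \frac{550}{61}$ ($t{\left(x \right)} = \left(-3\right) \frac{550}{183} = - \frac{550}{61}$)
$t{\left(47 \right)} - 4096 = - \frac{550}{61} - 4096 = - \frac{250406}{61}$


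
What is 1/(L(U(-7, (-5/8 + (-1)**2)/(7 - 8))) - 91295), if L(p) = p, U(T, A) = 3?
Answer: -1/91292 ≈ -1.0954e-5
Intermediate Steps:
1/(L(U(-7, (-5/8 + (-1)**2)/(7 - 8))) - 91295) = 1/(3 - 91295) = 1/(-91292) = -1/91292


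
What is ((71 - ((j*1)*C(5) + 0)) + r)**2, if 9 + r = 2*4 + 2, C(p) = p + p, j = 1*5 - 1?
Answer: 1024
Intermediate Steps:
j = 4 (j = 5 - 1 = 4)
C(p) = 2*p
r = 1 (r = -9 + (2*4 + 2) = -9 + (8 + 2) = -9 + 10 = 1)
((71 - ((j*1)*C(5) + 0)) + r)**2 = ((71 - ((4*1)*(2*5) + 0)) + 1)**2 = ((71 - (4*10 + 0)) + 1)**2 = ((71 - (40 + 0)) + 1)**2 = ((71 - 1*40) + 1)**2 = ((71 - 40) + 1)**2 = (31 + 1)**2 = 32**2 = 1024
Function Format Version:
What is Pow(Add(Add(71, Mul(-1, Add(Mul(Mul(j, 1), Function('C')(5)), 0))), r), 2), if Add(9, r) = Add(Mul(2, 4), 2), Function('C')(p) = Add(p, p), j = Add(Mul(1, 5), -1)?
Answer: 1024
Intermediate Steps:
j = 4 (j = Add(5, -1) = 4)
Function('C')(p) = Mul(2, p)
r = 1 (r = Add(-9, Add(Mul(2, 4), 2)) = Add(-9, Add(8, 2)) = Add(-9, 10) = 1)
Pow(Add(Add(71, Mul(-1, Add(Mul(Mul(j, 1), Function('C')(5)), 0))), r), 2) = Pow(Add(Add(71, Mul(-1, Add(Mul(Mul(4, 1), Mul(2, 5)), 0))), 1), 2) = Pow(Add(Add(71, Mul(-1, Add(Mul(4, 10), 0))), 1), 2) = Pow(Add(Add(71, Mul(-1, Add(40, 0))), 1), 2) = Pow(Add(Add(71, Mul(-1, 40)), 1), 2) = Pow(Add(Add(71, -40), 1), 2) = Pow(Add(31, 1), 2) = Pow(32, 2) = 1024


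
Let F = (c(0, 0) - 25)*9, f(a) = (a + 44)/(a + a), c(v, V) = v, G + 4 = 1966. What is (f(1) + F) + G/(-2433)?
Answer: -329763/1622 ≈ -203.31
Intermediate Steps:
G = 1962 (G = -4 + 1966 = 1962)
f(a) = (44 + a)/(2*a) (f(a) = (44 + a)/((2*a)) = (44 + a)*(1/(2*a)) = (44 + a)/(2*a))
F = -225 (F = (0 - 25)*9 = -25*9 = -225)
(f(1) + F) + G/(-2433) = ((1/2)*(44 + 1)/1 - 225) + 1962/(-2433) = ((1/2)*1*45 - 225) + 1962*(-1/2433) = (45/2 - 225) - 654/811 = -405/2 - 654/811 = -329763/1622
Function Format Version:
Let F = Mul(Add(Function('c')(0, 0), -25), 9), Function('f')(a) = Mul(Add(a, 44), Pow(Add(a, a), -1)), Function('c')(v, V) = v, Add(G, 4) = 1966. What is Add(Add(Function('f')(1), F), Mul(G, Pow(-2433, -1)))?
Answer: Rational(-329763, 1622) ≈ -203.31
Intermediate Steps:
G = 1962 (G = Add(-4, 1966) = 1962)
Function('f')(a) = Mul(Rational(1, 2), Pow(a, -1), Add(44, a)) (Function('f')(a) = Mul(Add(44, a), Pow(Mul(2, a), -1)) = Mul(Add(44, a), Mul(Rational(1, 2), Pow(a, -1))) = Mul(Rational(1, 2), Pow(a, -1), Add(44, a)))
F = -225 (F = Mul(Add(0, -25), 9) = Mul(-25, 9) = -225)
Add(Add(Function('f')(1), F), Mul(G, Pow(-2433, -1))) = Add(Add(Mul(Rational(1, 2), Pow(1, -1), Add(44, 1)), -225), Mul(1962, Pow(-2433, -1))) = Add(Add(Mul(Rational(1, 2), 1, 45), -225), Mul(1962, Rational(-1, 2433))) = Add(Add(Rational(45, 2), -225), Rational(-654, 811)) = Add(Rational(-405, 2), Rational(-654, 811)) = Rational(-329763, 1622)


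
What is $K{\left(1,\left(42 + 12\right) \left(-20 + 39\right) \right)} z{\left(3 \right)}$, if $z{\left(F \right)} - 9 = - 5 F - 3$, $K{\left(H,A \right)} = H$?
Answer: $-9$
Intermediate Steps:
$z{\left(F \right)} = 6 - 5 F$ ($z{\left(F \right)} = 9 - \left(3 + 5 F\right) = 6 - 5 F$)
$K{\left(1,\left(42 + 12\right) \left(-20 + 39\right) \right)} z{\left(3 \right)} = 1 \left(6 - 15\right) = 1 \left(-9\right) = -9$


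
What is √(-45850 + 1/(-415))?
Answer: I*√7896516665/415 ≈ 214.13*I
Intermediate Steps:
√(-45850 + 1/(-415)) = √(-45850 - 1/415) = √(-19027751/415) = I*√7896516665/415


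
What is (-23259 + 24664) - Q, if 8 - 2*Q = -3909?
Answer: -1107/2 ≈ -553.50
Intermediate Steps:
Q = 3917/2 (Q = 4 - 1/2*(-3909) = 4 + 3909/2 = 3917/2 ≈ 1958.5)
(-23259 + 24664) - Q = (-23259 + 24664) - 1*3917/2 = 1405 - 3917/2 = -1107/2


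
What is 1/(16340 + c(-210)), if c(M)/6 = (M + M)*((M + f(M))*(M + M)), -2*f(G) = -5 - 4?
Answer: -1/217484860 ≈ -4.5980e-9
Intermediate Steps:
f(G) = 9/2 (f(G) = -(-5 - 4)/2 = -½*(-9) = 9/2)
c(M) = 24*M²*(9/2 + M) (c(M) = 6*((M + M)*((M + 9/2)*(M + M))) = 6*((2*M)*((9/2 + M)*(2*M))) = 6*((2*M)*(2*M*(9/2 + M))) = 6*(4*M²*(9/2 + M)) = 24*M²*(9/2 + M))
1/(16340 + c(-210)) = 1/(16340 + (-210)²*(108 + 24*(-210))) = 1/(16340 + 44100*(108 - 5040)) = 1/(16340 + 44100*(-4932)) = 1/(16340 - 217501200) = 1/(-217484860) = -1/217484860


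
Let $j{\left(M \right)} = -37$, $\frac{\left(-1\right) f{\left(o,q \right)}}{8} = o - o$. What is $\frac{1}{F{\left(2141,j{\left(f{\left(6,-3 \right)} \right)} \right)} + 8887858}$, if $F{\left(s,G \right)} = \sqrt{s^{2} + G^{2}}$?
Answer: $\frac{4443929}{39497007621457} - \frac{5 \sqrt{183410}}{78994015242914} \approx 1.1249 \cdot 10^{-7}$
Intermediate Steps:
$f{\left(o,q \right)} = 0$ ($f{\left(o,q \right)} = - 8 \left(o - o\right) = \left(-8\right) 0 = 0$)
$F{\left(s,G \right)} = \sqrt{G^{2} + s^{2}}$
$\frac{1}{F{\left(2141,j{\left(f{\left(6,-3 \right)} \right)} \right)} + 8887858} = \frac{1}{\sqrt{\left(-37\right)^{2} + 2141^{2}} + 8887858} = \frac{1}{\sqrt{1369 + 4583881} + 8887858} = \frac{1}{\sqrt{4585250} + 8887858} = \frac{1}{5 \sqrt{183410} + 8887858} = \frac{1}{8887858 + 5 \sqrt{183410}}$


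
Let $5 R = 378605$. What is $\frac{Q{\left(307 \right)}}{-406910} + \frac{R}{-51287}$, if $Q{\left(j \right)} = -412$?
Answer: $- \frac{15395250933}{10434596585} \approx -1.4754$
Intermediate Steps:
$R = 75721$ ($R = \frac{1}{5} \cdot 378605 = 75721$)
$\frac{Q{\left(307 \right)}}{-406910} + \frac{R}{-51287} = - \frac{412}{-406910} + \frac{75721}{-51287} = \left(-412\right) \left(- \frac{1}{406910}\right) + 75721 \left(- \frac{1}{51287}\right) = \frac{206}{203455} - \frac{75721}{51287} = - \frac{15395250933}{10434596585}$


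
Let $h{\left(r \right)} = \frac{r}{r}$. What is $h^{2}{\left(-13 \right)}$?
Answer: $1$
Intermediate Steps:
$h{\left(r \right)} = 1$
$h^{2}{\left(-13 \right)} = 1^{2} = 1$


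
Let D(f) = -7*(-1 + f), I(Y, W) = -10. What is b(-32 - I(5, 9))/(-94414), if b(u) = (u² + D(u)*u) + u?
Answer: 1540/47207 ≈ 0.032622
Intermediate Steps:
D(f) = 7 - 7*f
b(u) = u + u² + u*(7 - 7*u) (b(u) = (u² + (7 - 7*u)*u) + u = (u² + u*(7 - 7*u)) + u = u + u² + u*(7 - 7*u))
b(-32 - I(5, 9))/(-94414) = (2*(-32 - 1*(-10))*(4 - 3*(-32 - 1*(-10))))/(-94414) = (2*(-32 + 10)*(4 - 3*(-32 + 10)))*(-1/94414) = (2*(-22)*(4 - 3*(-22)))*(-1/94414) = (2*(-22)*(4 + 66))*(-1/94414) = (2*(-22)*70)*(-1/94414) = -3080*(-1/94414) = 1540/47207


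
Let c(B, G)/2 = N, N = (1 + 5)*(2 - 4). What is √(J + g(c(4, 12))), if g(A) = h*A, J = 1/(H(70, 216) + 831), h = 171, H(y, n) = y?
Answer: I*√3331630403/901 ≈ 64.063*I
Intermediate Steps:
N = -12 (N = 6*(-2) = -12)
c(B, G) = -24 (c(B, G) = 2*(-12) = -24)
J = 1/901 (J = 1/(70 + 831) = 1/901 ≈ 0.0011099)
g(A) = 171*A
√(J + g(c(4, 12))) = √(1/901 + 171*(-24)) = √(1/901 - 4104) = √(-3697703/901) = I*√3331630403/901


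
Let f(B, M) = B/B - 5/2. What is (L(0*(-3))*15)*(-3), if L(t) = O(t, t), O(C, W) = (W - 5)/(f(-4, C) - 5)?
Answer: -450/13 ≈ -34.615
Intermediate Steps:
f(B, M) = -3/2 (f(B, M) = 1 - 5*½ = 1 - 5/2 = -3/2)
O(C, W) = 10/13 - 2*W/13 (O(C, W) = (W - 5)/(-3/2 - 5) = (-5 + W)/(-13/2) = (-5 + W)*(-2/13) = 10/13 - 2*W/13)
L(t) = 10/13 - 2*t/13
(L(0*(-3))*15)*(-3) = ((10/13 - 0*(-3))*15)*(-3) = ((10/13 - 2/13*0)*15)*(-3) = ((10/13 + 0)*15)*(-3) = ((10/13)*15)*(-3) = (150/13)*(-3) = -450/13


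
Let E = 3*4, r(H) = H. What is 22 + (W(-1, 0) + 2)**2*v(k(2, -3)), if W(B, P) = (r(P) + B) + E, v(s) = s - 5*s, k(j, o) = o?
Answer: 2050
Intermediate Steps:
v(s) = -4*s
E = 12
W(B, P) = 12 + B + P (W(B, P) = (P + B) + 12 = (B + P) + 12 = 12 + B + P)
22 + (W(-1, 0) + 2)**2*v(k(2, -3)) = 22 + ((12 - 1 + 0) + 2)**2*(-4*(-3)) = 22 + (11 + 2)**2*12 = 22 + 13**2*12 = 22 + 169*12 = 22 + 2028 = 2050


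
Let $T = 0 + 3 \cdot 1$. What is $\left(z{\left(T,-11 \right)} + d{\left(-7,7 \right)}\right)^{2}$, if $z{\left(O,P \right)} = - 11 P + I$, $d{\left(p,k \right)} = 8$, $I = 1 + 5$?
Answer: $18225$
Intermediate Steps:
$I = 6$
$T = 3$ ($T = 0 + 3 = 3$)
$z{\left(O,P \right)} = 6 - 11 P$ ($z{\left(O,P \right)} = - 11 P + 6 = 6 - 11 P$)
$\left(z{\left(T,-11 \right)} + d{\left(-7,7 \right)}\right)^{2} = \left(\left(6 - -121\right) + 8\right)^{2} = \left(\left(6 + 121\right) + 8\right)^{2} = \left(127 + 8\right)^{2} = 135^{2} = 18225$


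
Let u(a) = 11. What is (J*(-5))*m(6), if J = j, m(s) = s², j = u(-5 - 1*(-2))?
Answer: -1980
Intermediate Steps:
j = 11
J = 11
(J*(-5))*m(6) = (11*(-5))*6² = -55*36 = -1980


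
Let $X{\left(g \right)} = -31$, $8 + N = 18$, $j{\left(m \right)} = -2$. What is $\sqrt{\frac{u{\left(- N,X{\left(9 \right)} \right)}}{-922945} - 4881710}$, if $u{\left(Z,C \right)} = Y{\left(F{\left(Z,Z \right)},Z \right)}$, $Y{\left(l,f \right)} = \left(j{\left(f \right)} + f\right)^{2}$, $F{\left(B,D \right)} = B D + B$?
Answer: $\frac{i \sqrt{4158374693473776830}}{922945} \approx 2209.5 i$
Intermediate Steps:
$F{\left(B,D \right)} = B + B D$
$N = 10$ ($N = -8 + 18 = 10$)
$Y{\left(l,f \right)} = \left(-2 + f\right)^{2}$
$u{\left(Z,C \right)} = \left(-2 + Z\right)^{2}$
$\sqrt{\frac{u{\left(- N,X{\left(9 \right)} \right)}}{-922945} - 4881710} = \sqrt{\frac{\left(-2 - 10\right)^{2}}{-922945} - 4881710} = \sqrt{\left(-2 - 10\right)^{2} \left(- \frac{1}{922945}\right) - 4881710} = \sqrt{\left(-12\right)^{2} \left(- \frac{1}{922945}\right) - 4881710} = \sqrt{144 \left(- \frac{1}{922945}\right) - 4881710} = \sqrt{- \frac{144}{922945} - 4881710} = \sqrt{- \frac{4505549836094}{922945}} = \frac{i \sqrt{4158374693473776830}}{922945}$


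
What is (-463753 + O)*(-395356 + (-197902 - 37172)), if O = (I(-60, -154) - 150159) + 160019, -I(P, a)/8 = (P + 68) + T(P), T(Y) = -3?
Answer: 286172981190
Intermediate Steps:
I(P, a) = -520 - 8*P (I(P, a) = -8*((P + 68) - 3) = -8*((68 + P) - 3) = -8*(65 + P) = -520 - 8*P)
O = 9820 (O = ((-520 - 8*(-60)) - 150159) + 160019 = ((-520 + 480) - 150159) + 160019 = (-40 - 150159) + 160019 = -150199 + 160019 = 9820)
(-463753 + O)*(-395356 + (-197902 - 37172)) = (-463753 + 9820)*(-395356 + (-197902 - 37172)) = -453933*(-395356 - 235074) = -453933*(-630430) = 286172981190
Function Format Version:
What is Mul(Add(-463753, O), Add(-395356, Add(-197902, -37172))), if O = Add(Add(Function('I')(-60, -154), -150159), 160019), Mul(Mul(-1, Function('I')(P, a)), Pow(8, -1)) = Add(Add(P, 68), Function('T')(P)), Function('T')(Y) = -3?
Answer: 286172981190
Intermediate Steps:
Function('I')(P, a) = Add(-520, Mul(-8, P)) (Function('I')(P, a) = Mul(-8, Add(Add(P, 68), -3)) = Mul(-8, Add(Add(68, P), -3)) = Mul(-8, Add(65, P)) = Add(-520, Mul(-8, P)))
O = 9820 (O = Add(Add(Add(-520, Mul(-8, -60)), -150159), 160019) = Add(Add(Add(-520, 480), -150159), 160019) = Add(Add(-40, -150159), 160019) = Add(-150199, 160019) = 9820)
Mul(Add(-463753, O), Add(-395356, Add(-197902, -37172))) = Mul(Add(-463753, 9820), Add(-395356, Add(-197902, -37172))) = Mul(-453933, Add(-395356, -235074)) = Mul(-453933, -630430) = 286172981190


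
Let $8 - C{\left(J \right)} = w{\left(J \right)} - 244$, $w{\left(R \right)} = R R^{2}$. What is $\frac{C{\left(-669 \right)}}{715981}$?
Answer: $\frac{299418561}{715981} \approx 418.19$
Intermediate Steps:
$w{\left(R \right)} = R^{3}$
$C{\left(J \right)} = 252 - J^{3}$ ($C{\left(J \right)} = 8 - \left(J^{3} - 244\right) = 8 - \left(-244 + J^{3}\right) = 252 - J^{3}$)
$\frac{C{\left(-669 \right)}}{715981} = \frac{252 - \left(-669\right)^{3}}{715981} = \left(252 - -299418309\right) \frac{1}{715981} = \left(252 + 299418309\right) \frac{1}{715981} = 299418561 \cdot \frac{1}{715981} = \frac{299418561}{715981}$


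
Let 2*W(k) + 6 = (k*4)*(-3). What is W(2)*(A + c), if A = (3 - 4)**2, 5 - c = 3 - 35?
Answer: -570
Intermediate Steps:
W(k) = -3 - 6*k (W(k) = -3 + ((k*4)*(-3))/2 = -3 + ((4*k)*(-3))/2 = -3 + (-12*k)/2 = -3 - 6*k)
c = 37 (c = 5 - (3 - 35) = 5 - 1*(-32) = 5 + 32 = 37)
A = 1 (A = (-1)**2 = 1)
W(2)*(A + c) = (-3 - 6*2)*(1 + 37) = (-3 - 12)*38 = -15*38 = -570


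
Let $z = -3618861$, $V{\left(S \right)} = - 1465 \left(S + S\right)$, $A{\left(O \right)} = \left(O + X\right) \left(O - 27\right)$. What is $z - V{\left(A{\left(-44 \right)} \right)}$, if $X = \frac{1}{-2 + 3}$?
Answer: $5326429$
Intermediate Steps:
$X = 1$ ($X = 1^{-1} = 1$)
$A{\left(O \right)} = \left(1 + O\right) \left(-27 + O\right)$ ($A{\left(O \right)} = \left(O + 1\right) \left(O - 27\right) = \left(1 + O\right) \left(-27 + O\right)$)
$V{\left(S \right)} = - 2930 S$ ($V{\left(S \right)} = - 1465 \cdot 2 S = - 2930 S$)
$z - V{\left(A{\left(-44 \right)} \right)} = -3618861 - - 2930 \left(-27 + \left(-44\right)^{2} - -1144\right) = -3618861 - - 2930 \left(-27 + 1936 + 1144\right) = -3618861 - \left(-2930\right) 3053 = -3618861 - -8945290 = -3618861 + 8945290 = 5326429$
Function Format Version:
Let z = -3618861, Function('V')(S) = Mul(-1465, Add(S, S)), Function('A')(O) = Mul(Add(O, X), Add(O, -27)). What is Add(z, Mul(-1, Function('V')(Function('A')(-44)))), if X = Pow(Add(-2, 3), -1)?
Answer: 5326429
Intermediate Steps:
X = 1 (X = Pow(1, -1) = 1)
Function('A')(O) = Mul(Add(1, O), Add(-27, O)) (Function('A')(O) = Mul(Add(O, 1), Add(O, -27)) = Mul(Add(1, O), Add(-27, O)))
Function('V')(S) = Mul(-2930, S) (Function('V')(S) = Mul(-1465, Mul(2, S)) = Mul(-2930, S))
Add(z, Mul(-1, Function('V')(Function('A')(-44)))) = Add(-3618861, Mul(-1, Mul(-2930, Add(-27, Pow(-44, 2), Mul(-26, -44))))) = Add(-3618861, Mul(-1, Mul(-2930, Add(-27, 1936, 1144)))) = Add(-3618861, Mul(-1, Mul(-2930, 3053))) = Add(-3618861, Mul(-1, -8945290)) = Add(-3618861, 8945290) = 5326429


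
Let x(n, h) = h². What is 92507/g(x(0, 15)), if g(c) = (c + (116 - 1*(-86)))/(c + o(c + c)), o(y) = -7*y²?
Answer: -131107858425/427 ≈ -3.0704e+8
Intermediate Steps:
g(c) = (202 + c)/(c - 28*c²) (g(c) = (c + (116 - 1*(-86)))/(c - 7*(c + c)²) = (c + (116 + 86))/(c - 7*4*c²) = (c + 202)/(c - 28*c²) = (202 + c)/(c - 28*c²))
92507/g(x(0, 15)) = 92507/(((-202 - 1*15²)/((15²)*(-1 + 28*15²)))) = 92507/(((-202 - 1*225)/(225*(-1 + 28*225)))) = 92507/(((-202 - 225)/(225*(-1 + 6300)))) = 92507/(((1/225)*(-427)/6299)) = 92507/(((1/225)*(1/6299)*(-427))) = 92507/(-427/1417275) = 92507*(-1417275/427) = -131107858425/427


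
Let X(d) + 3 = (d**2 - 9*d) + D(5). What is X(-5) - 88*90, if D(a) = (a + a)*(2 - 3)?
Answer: -7863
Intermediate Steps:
D(a) = -2*a (D(a) = (2*a)*(-1) = -2*a)
X(d) = -13 + d**2 - 9*d (X(d) = -3 + ((d**2 - 9*d) - 2*5) = -3 + ((d**2 - 9*d) - 10) = -3 + (-10 + d**2 - 9*d) = -13 + d**2 - 9*d)
X(-5) - 88*90 = (-13 + (-5)**2 - 9*(-5)) - 88*90 = (-13 + 25 + 45) - 7920 = 57 - 7920 = -7863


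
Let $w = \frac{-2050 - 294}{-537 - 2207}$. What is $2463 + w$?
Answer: $\frac{845102}{343} \approx 2463.9$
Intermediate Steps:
$w = \frac{293}{343}$ ($w = - \frac{2344}{-2744} = \left(-2344\right) \left(- \frac{1}{2744}\right) = \frac{293}{343} \approx 0.85423$)
$2463 + w = 2463 + \frac{293}{343} = \frac{845102}{343}$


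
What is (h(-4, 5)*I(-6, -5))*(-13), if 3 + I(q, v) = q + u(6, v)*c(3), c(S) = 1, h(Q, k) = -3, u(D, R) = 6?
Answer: -117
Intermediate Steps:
I(q, v) = 3 + q (I(q, v) = -3 + (q + 6*1) = -3 + (q + 6) = -3 + (6 + q) = 3 + q)
(h(-4, 5)*I(-6, -5))*(-13) = -3*(3 - 6)*(-13) = -3*(-3)*(-13) = 9*(-13) = -117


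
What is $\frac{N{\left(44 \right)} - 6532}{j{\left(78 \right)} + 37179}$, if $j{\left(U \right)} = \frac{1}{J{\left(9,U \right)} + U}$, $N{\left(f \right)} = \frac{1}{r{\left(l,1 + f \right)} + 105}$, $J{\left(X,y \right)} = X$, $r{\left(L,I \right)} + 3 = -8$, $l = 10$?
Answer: $- \frac{53418609}{304049956} \approx -0.17569$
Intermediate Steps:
$r{\left(L,I \right)} = -11$ ($r{\left(L,I \right)} = -3 - 8 = -11$)
$N{\left(f \right)} = \frac{1}{94}$ ($N{\left(f \right)} = \frac{1}{-11 + 105} = \frac{1}{94}$)
$j{\left(U \right)} = \frac{1}{9 + U}$
$\frac{N{\left(44 \right)} - 6532}{j{\left(78 \right)} + 37179} = \frac{\frac{1}{94} - 6532}{\frac{1}{9 + 78} + 37179} = - \frac{614007}{94 \left(\frac{1}{87} + 37179\right)} = - \frac{614007}{94 \cdot \frac{3234574}{87}} = \left(- \frac{614007}{94}\right) \frac{87}{3234574} = - \frac{53418609}{304049956}$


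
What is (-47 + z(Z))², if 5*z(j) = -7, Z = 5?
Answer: 58564/25 ≈ 2342.6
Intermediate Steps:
z(j) = -7/5 (z(j) = (⅕)*(-7) = -7/5)
(-47 + z(Z))² = (-47 - 7/5)² = (-242/5)² = 58564/25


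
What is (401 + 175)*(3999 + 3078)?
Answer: 4076352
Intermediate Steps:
(401 + 175)*(3999 + 3078) = 576*7077 = 4076352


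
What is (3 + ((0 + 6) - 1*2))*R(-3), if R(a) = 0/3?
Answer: 0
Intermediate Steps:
R(a) = 0 (R(a) = 0*(⅓) = 0)
(3 + ((0 + 6) - 1*2))*R(-3) = (3 + ((0 + 6) - 1*2))*0 = (3 + (6 - 2))*0 = (3 + 4)*0 = 7*0 = 0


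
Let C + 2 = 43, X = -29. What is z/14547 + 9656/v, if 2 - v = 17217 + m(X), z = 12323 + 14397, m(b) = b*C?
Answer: 47958148/38855037 ≈ 1.2343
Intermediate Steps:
C = 41 (C = -2 + 43 = 41)
m(b) = 41*b (m(b) = b*41 = 41*b)
z = 26720
v = -16026 (v = 2 - (17217 + 41*(-29)) = 2 - (17217 - 1189) = 2 - 1*16028 = 2 - 16028 = -16026)
z/14547 + 9656/v = 26720/14547 + 9656/(-16026) = 26720*(1/14547) + 9656*(-1/16026) = 26720/14547 - 4828/8013 = 47958148/38855037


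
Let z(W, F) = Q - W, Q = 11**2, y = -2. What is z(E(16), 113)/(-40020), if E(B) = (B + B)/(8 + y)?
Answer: -347/120060 ≈ -0.0028902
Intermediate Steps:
E(B) = B/3 (E(B) = (B + B)/(8 - 2) = (2*B)/6 = (2*B)*(1/6) = B/3)
Q = 121
z(W, F) = 121 - W
z(E(16), 113)/(-40020) = (121 - 16/3)/(-40020) = (121 - 1*16/3)*(-1/40020) = (121 - 16/3)*(-1/40020) = (347/3)*(-1/40020) = -347/120060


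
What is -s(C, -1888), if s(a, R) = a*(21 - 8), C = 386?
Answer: -5018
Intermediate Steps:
s(a, R) = 13*a (s(a, R) = a*13 = 13*a)
-s(C, -1888) = -13*386 = -1*5018 = -5018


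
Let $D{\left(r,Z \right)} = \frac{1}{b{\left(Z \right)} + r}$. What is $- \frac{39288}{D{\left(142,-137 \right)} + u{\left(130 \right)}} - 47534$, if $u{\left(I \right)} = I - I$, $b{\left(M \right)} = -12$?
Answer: $-5154974$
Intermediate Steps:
$u{\left(I \right)} = 0$
$D{\left(r,Z \right)} = \frac{1}{-12 + r}$
$- \frac{39288}{D{\left(142,-137 \right)} + u{\left(130 \right)}} - 47534 = - \frac{39288}{\frac{1}{-12 + 142} + 0} - 47534 = - \frac{39288}{\frac{1}{130} + 0} - 47534 = - 39288 \frac{1}{\frac{1}{130}} - 47534 = \left(-39288\right) 130 - 47534 = -5107440 - 47534 = -5154974$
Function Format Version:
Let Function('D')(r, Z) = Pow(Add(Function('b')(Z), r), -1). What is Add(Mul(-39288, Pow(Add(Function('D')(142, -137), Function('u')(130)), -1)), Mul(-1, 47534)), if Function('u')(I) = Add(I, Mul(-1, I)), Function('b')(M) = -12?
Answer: -5154974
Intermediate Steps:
Function('u')(I) = 0
Function('D')(r, Z) = Pow(Add(-12, r), -1)
Add(Mul(-39288, Pow(Add(Function('D')(142, -137), Function('u')(130)), -1)), Mul(-1, 47534)) = Add(Mul(-39288, Pow(Add(Pow(Add(-12, 142), -1), 0), -1)), Mul(-1, 47534)) = Add(Mul(-39288, Pow(Add(Pow(130, -1), 0), -1)), -47534) = Add(Mul(-39288, Pow(Add(Rational(1, 130), 0), -1)), -47534) = Add(Mul(-39288, Pow(Rational(1, 130), -1)), -47534) = Add(Mul(-39288, 130), -47534) = Add(-5107440, -47534) = -5154974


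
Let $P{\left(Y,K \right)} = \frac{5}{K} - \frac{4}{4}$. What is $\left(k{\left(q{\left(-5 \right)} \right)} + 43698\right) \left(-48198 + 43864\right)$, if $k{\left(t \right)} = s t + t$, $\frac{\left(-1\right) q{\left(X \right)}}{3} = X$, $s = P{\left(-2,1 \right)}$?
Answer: $-189712182$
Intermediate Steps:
$P{\left(Y,K \right)} = -1 + \frac{5}{K}$ ($P{\left(Y,K \right)} = \frac{5}{K} - 1 = -1 + \frac{5}{K}$)
$s = 4$ ($s = \frac{5 - 1}{1} = 1 \left(5 - 1\right) = 1 \cdot 4 = 4$)
$q{\left(X \right)} = - 3 X$
$k{\left(t \right)} = 5 t$ ($k{\left(t \right)} = 4 t + t = 5 t$)
$\left(k{\left(q{\left(-5 \right)} \right)} + 43698\right) \left(-48198 + 43864\right) = \left(5 \left(\left(-3\right) \left(-5\right)\right) + 43698\right) \left(-48198 + 43864\right) = \left(5 \cdot 15 + 43698\right) \left(-4334\right) = \left(75 + 43698\right) \left(-4334\right) = 43773 \left(-4334\right) = -189712182$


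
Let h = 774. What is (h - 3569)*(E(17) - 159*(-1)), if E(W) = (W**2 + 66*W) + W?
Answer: -4435665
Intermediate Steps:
E(W) = W**2 + 67*W
(h - 3569)*(E(17) - 159*(-1)) = (774 - 3569)*(17*(67 + 17) - 159*(-1)) = -2795*(17*84 + 159) = -2795*(1428 + 159) = -2795*1587 = -4435665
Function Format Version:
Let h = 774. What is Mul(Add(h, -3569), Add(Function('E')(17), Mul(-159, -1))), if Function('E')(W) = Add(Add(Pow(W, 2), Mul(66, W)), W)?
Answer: -4435665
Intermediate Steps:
Function('E')(W) = Add(Pow(W, 2), Mul(67, W))
Mul(Add(h, -3569), Add(Function('E')(17), Mul(-159, -1))) = Mul(Add(774, -3569), Add(Mul(17, Add(67, 17)), Mul(-159, -1))) = Mul(-2795, Add(Mul(17, 84), 159)) = Mul(-2795, Add(1428, 159)) = Mul(-2795, 1587) = -4435665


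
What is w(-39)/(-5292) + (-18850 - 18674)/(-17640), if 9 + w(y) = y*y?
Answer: 2707/1470 ≈ 1.8415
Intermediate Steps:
w(y) = -9 + y² (w(y) = -9 + y*y = -9 + y²)
w(-39)/(-5292) + (-18850 - 18674)/(-17640) = (-9 + (-39)²)/(-5292) + (-18850 - 18674)/(-17640) = (-9 + 1521)*(-1/5292) - 37524*(-1/17640) = 1512*(-1/5292) + 3127/1470 = -2/7 + 3127/1470 = 2707/1470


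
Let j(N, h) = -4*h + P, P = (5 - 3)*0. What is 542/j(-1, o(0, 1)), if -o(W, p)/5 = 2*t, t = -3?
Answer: -271/60 ≈ -4.5167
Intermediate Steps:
o(W, p) = 30 (o(W, p) = -10*(-3) = -5*(-6) = 30)
P = 0 (P = 2*0 = 0)
j(N, h) = -4*h (j(N, h) = -4*h + 0 = -4*h)
542/j(-1, o(0, 1)) = 542/((-4*30)) = 542/(-120) = 542*(-1/120) = -271/60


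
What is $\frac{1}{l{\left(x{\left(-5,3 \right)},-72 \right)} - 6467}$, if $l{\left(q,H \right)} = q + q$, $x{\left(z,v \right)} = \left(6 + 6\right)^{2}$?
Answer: $- \frac{1}{6179} \approx -0.00016184$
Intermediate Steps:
$x{\left(z,v \right)} = 144$ ($x{\left(z,v \right)} = 12^{2} = 144$)
$l{\left(q,H \right)} = 2 q$
$\frac{1}{l{\left(x{\left(-5,3 \right)},-72 \right)} - 6467} = \frac{1}{2 \cdot 144 - 6467} = \frac{1}{288 - 6467} = \frac{1}{-6179} = - \frac{1}{6179}$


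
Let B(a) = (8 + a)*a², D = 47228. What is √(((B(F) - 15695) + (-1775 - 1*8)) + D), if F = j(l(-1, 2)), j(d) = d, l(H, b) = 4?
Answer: √29942 ≈ 173.04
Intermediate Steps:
F = 4
B(a) = a²*(8 + a)
√(((B(F) - 15695) + (-1775 - 1*8)) + D) = √(((4²*(8 + 4) - 15695) + (-1775 - 1*8)) + 47228) = √(((16*12 - 15695) + (-1775 - 8)) + 47228) = √(((192 - 15695) - 1783) + 47228) = √((-15503 - 1783) + 47228) = √(-17286 + 47228) = √29942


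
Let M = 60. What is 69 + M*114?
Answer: 6909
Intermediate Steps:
69 + M*114 = 69 + 60*114 = 69 + 6840 = 6909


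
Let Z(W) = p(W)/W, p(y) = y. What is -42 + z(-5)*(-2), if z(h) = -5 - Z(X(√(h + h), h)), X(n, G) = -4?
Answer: -30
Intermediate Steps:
Z(W) = 1 (Z(W) = W/W = 1)
z(h) = -6 (z(h) = -5 - 1*1 = -5 - 1 = -6)
-42 + z(-5)*(-2) = -42 - 6*(-2) = -42 + 12 = -30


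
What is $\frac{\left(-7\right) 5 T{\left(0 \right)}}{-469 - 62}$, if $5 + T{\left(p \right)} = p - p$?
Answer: $- \frac{175}{531} \approx -0.32957$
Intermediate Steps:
$T{\left(p \right)} = -5$ ($T{\left(p \right)} = -5 + \left(p - p\right) = -5 + 0 = -5$)
$\frac{\left(-7\right) 5 T{\left(0 \right)}}{-469 - 62} = \frac{\left(-7\right) 5 \left(-5\right)}{-469 - 62} = \frac{\left(-35\right) \left(-5\right)}{-531} = 175 \left(- \frac{1}{531}\right) = - \frac{175}{531}$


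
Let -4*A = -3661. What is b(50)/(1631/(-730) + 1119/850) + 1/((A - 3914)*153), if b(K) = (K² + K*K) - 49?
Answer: -281900859361021/52256481390 ≈ -5394.6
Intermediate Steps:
A = 3661/4 (A = -¼*(-3661) = 3661/4 ≈ 915.25)
b(K) = -49 + 2*K² (b(K) = (K² + K²) - 49 = 2*K² - 49 = -49 + 2*K²)
b(50)/(1631/(-730) + 1119/850) + 1/((A - 3914)*153) = (-49 + 2*50²)/(1631/(-730) + 1119/850) + 1/((3661/4 - 3914)*153) = (-49 + 2*2500)/(1631*(-1/730) + 1119*(1/850)) + (1/153)/(-11995/4) = (-49 + 5000)/(-1631/730 + 1119/850) - 4/11995*1/153 = 4951/(-28474/31025) - 4/1835235 = 4951*(-31025/28474) - 4/1835235 = -153604775/28474 - 4/1835235 = -281900859361021/52256481390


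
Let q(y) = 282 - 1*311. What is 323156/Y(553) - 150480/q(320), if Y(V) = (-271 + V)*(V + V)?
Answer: 11735719921/2261217 ≈ 5190.0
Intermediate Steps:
q(y) = -29 (q(y) = 282 - 311 = -29)
Y(V) = 2*V*(-271 + V) (Y(V) = (-271 + V)*(2*V) = 2*V*(-271 + V))
323156/Y(553) - 150480/q(320) = 323156/((2*553*(-271 + 553))) - 150480/(-29) = 323156/((2*553*282)) - 150480*(-1/29) = 323156/311892 + 150480/29 = 323156*(1/311892) + 150480/29 = 80789/77973 + 150480/29 = 11735719921/2261217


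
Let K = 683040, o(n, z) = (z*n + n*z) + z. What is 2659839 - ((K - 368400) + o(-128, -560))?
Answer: 2202399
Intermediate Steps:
o(n, z) = z + 2*n*z (o(n, z) = (n*z + n*z) + z = 2*n*z + z = z + 2*n*z)
2659839 - ((K - 368400) + o(-128, -560)) = 2659839 - ((683040 - 368400) - 560*(1 + 2*(-128))) = 2659839 - (314640 - 560*(1 - 256)) = 2659839 - (314640 - 560*(-255)) = 2659839 - (314640 + 142800) = 2659839 - 1*457440 = 2659839 - 457440 = 2202399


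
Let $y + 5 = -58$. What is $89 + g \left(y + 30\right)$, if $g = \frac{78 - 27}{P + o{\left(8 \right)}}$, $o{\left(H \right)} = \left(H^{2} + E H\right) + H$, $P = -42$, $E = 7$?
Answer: $\frac{5971}{86} \approx 69.43$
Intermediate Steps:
$y = -63$ ($y = -5 - 58 = -63$)
$o{\left(H \right)} = H^{2} + 8 H$ ($o{\left(H \right)} = \left(H^{2} + 7 H\right) + H = H^{2} + 8 H$)
$g = \frac{51}{86}$ ($g = \frac{78 - 27}{-42 + 8 \left(8 + 8\right)} = \frac{51}{-42 + 8 \cdot 16} = \frac{51}{-42 + 128} = \frac{51}{86} \approx 0.59302$)
$89 + g \left(y + 30\right) = 89 + \frac{51 \left(-63 + 30\right)}{86} = 89 + \frac{51}{86} \left(-33\right) = 89 - \frac{1683}{86} = \frac{5971}{86}$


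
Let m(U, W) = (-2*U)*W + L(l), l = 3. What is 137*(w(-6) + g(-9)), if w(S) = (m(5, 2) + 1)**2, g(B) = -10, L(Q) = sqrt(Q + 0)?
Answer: 48498 - 5206*sqrt(3) ≈ 39481.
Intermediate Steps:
L(Q) = sqrt(Q)
m(U, W) = sqrt(3) - 2*U*W (m(U, W) = (-2*U)*W + sqrt(3) = -2*U*W + sqrt(3) = sqrt(3) - 2*U*W)
w(S) = (-19 + sqrt(3))**2 (w(S) = ((sqrt(3) - 2*5*2) + 1)**2 = ((sqrt(3) - 20) + 1)**2 = ((-20 + sqrt(3)) + 1)**2 = (-19 + sqrt(3))**2)
137*(w(-6) + g(-9)) = 137*((19 - sqrt(3))**2 - 10) = 137*(-10 + (19 - sqrt(3))**2) = -1370 + 137*(19 - sqrt(3))**2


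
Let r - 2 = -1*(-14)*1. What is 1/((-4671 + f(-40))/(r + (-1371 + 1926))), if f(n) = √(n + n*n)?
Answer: -889047/7272227 - 1142*√390/21816681 ≈ -0.12329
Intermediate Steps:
f(n) = √(n + n²)
r = 16 (r = 2 - 1*(-14)*1 = 2 + 14*1 = 2 + 14 = 16)
1/((-4671 + f(-40))/(r + (-1371 + 1926))) = 1/((-4671 + √(-40*(1 - 40)))/(16 + (-1371 + 1926))) = 1/((-4671 + √(-40*(-39)))/(16 + 555)) = 1/((-4671 + √1560)/571) = 1/((-4671 + 2*√390)*(1/571)) = 1/(-4671/571 + 2*√390/571)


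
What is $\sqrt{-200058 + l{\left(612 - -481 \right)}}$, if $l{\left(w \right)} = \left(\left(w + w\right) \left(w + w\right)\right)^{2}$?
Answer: $\sqrt{22834979531158} \approx 4.7786 \cdot 10^{6}$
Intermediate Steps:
$l{\left(w \right)} = 16 w^{4}$ ($l{\left(w \right)} = \left(2 w 2 w\right)^{2} = \left(4 w^{2}\right)^{2} = 16 w^{4}$)
$\sqrt{-200058 + l{\left(612 - -481 \right)}} = \sqrt{-200058 + 16 \left(612 - -481\right)^{4}} = \sqrt{-200058 + 16 \left(612 + 481\right)^{4}} = \sqrt{-200058 + 16 \cdot 1093^{4}} = \sqrt{-200058 + 16 \cdot 1427186233201} = \sqrt{-200058 + 22834979731216} = \sqrt{22834979531158}$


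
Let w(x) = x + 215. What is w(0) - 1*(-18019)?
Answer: 18234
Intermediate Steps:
w(x) = 215 + x
w(0) - 1*(-18019) = (215 + 0) - 1*(-18019) = 215 + 18019 = 18234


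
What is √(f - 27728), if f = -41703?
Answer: I*√69431 ≈ 263.5*I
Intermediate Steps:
√(f - 27728) = √(-41703 - 27728) = √(-69431) = I*√69431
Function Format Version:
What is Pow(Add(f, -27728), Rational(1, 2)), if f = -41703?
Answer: Mul(I, Pow(69431, Rational(1, 2))) ≈ Mul(263.50, I)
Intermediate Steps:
Pow(Add(f, -27728), Rational(1, 2)) = Pow(Add(-41703, -27728), Rational(1, 2)) = Pow(-69431, Rational(1, 2)) = Mul(I, Pow(69431, Rational(1, 2)))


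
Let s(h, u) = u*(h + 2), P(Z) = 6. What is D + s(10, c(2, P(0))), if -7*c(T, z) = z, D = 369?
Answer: 2511/7 ≈ 358.71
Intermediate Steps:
c(T, z) = -z/7
s(h, u) = u*(2 + h)
D + s(10, c(2, P(0))) = 369 + (-⅐*6)*(2 + 10) = 369 - 6/7*12 = 369 - 72/7 = 2511/7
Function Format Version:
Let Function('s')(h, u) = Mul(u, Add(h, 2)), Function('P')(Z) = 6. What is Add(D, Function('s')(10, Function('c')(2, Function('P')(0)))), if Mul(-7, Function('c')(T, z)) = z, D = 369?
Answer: Rational(2511, 7) ≈ 358.71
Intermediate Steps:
Function('c')(T, z) = Mul(Rational(-1, 7), z)
Function('s')(h, u) = Mul(u, Add(2, h))
Add(D, Function('s')(10, Function('c')(2, Function('P')(0)))) = Add(369, Mul(Mul(Rational(-1, 7), 6), Add(2, 10))) = Add(369, Mul(Rational(-6, 7), 12)) = Add(369, Rational(-72, 7)) = Rational(2511, 7)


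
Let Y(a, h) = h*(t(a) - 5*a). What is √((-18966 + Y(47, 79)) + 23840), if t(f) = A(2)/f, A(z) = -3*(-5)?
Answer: 14*I*√154019/47 ≈ 116.9*I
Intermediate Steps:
A(z) = 15
t(f) = 15/f
Y(a, h) = h*(-5*a + 15/a) (Y(a, h) = h*(15/a - 5*a) = h*(-5*a + 15/a))
√((-18966 + Y(47, 79)) + 23840) = √((-18966 + 5*79*(3 - 1*47²)/47) + 23840) = √((-18966 + 5*79*(1/47)*(3 - 1*2209)) + 23840) = √((-18966 + 5*79*(1/47)*(3 - 2209)) + 23840) = √((-18966 + 5*79*(1/47)*(-2206)) + 23840) = √((-18966 - 871370/47) + 23840) = √(-1762772/47 + 23840) = √(-642292/47) = 14*I*√154019/47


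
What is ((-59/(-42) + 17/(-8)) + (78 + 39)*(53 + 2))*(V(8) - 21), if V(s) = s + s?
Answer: -5404795/168 ≈ -32171.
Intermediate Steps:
V(s) = 2*s
((-59/(-42) + 17/(-8)) + (78 + 39)*(53 + 2))*(V(8) - 21) = ((-59/(-42) + 17/(-8)) + (78 + 39)*(53 + 2))*(2*8 - 21) = ((-59*(-1/42) + 17*(-⅛)) + 117*55)*(16 - 21) = ((59/42 - 17/8) + 6435)*(-5) = (-121/168 + 6435)*(-5) = (1080959/168)*(-5) = -5404795/168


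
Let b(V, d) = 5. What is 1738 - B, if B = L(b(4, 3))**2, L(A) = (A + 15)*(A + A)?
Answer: -38262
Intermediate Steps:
L(A) = 2*A*(15 + A) (L(A) = (15 + A)*(2*A) = 2*A*(15 + A))
B = 40000 (B = (2*5*(15 + 5))**2 = (2*5*20)**2 = 200**2 = 40000)
1738 - B = 1738 - 1*40000 = 1738 - 40000 = -38262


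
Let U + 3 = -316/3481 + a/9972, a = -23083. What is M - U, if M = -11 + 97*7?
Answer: 23375612047/34712532 ≈ 673.41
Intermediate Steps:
U = -187640671/34712532 (U = -3 + (-316/3481 - 23083/9972) = -3 - 83503075/34712532 = -187640671/34712532 ≈ -5.4056)
M = 668 (M = -11 + 679 = 668)
M - U = 668 - 1*(-187640671/34712532) = 668 + 187640671/34712532 = 23375612047/34712532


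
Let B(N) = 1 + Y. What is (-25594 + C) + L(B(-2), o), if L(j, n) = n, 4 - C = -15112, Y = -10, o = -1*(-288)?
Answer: -10190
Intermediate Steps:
o = 288
C = 15116 (C = 4 - 1*(-15112) = 4 + 15112 = 15116)
B(N) = -9 (B(N) = 1 - 10 = -9)
(-25594 + C) + L(B(-2), o) = (-25594 + 15116) + 288 = -10478 + 288 = -10190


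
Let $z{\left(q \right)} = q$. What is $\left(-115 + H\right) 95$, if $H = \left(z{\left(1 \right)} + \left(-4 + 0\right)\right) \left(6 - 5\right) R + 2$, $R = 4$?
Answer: $-11875$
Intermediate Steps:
$H = -10$ ($H = \left(1 + \left(-4 + 0\right)\right) \left(6 - 5\right) 4 + 2 = \left(1 - 4\right) 1 \cdot 4 + 2 = \left(-3\right) 1 \cdot 4 + 2 = \left(-3\right) 4 + 2 = -12 + 2 = -10$)
$\left(-115 + H\right) 95 = \left(-115 - 10\right) 95 = \left(-125\right) 95 = -11875$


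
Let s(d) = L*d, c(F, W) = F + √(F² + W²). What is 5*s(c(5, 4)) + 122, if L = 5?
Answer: 247 + 25*√41 ≈ 407.08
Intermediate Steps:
s(d) = 5*d
5*s(c(5, 4)) + 122 = 5*(5*(5 + √(5² + 4²))) + 122 = 5*(5*(5 + √(25 + 16))) + 122 = 5*(5*(5 + √41)) + 122 = 5*(25 + 5*√41) + 122 = (125 + 25*√41) + 122 = 247 + 25*√41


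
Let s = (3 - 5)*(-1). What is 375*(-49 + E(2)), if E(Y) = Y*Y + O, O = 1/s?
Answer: -33375/2 ≈ -16688.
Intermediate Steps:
s = 2 (s = -2*(-1) = 2)
O = 1/2 ≈ 0.50000
E(Y) = 1/2 + Y**2 (E(Y) = Y*Y + 1/2 = Y**2 + 1/2 = 1/2 + Y**2)
375*(-49 + E(2)) = 375*(-49 + (1/2 + 2**2)) = 375*(-49 + (1/2 + 4)) = 375*(-49 + 9/2) = 375*(-89/2) = -33375/2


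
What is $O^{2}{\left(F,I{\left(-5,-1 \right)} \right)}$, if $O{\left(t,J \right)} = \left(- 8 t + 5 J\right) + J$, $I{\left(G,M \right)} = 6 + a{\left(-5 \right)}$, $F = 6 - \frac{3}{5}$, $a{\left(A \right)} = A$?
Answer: $\frac{34596}{25} \approx 1383.8$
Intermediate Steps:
$F = \frac{27}{5}$ ($F = 6 - \frac{3}{5} = \frac{27}{5} \approx 5.4$)
$I{\left(G,M \right)} = 1$ ($I{\left(G,M \right)} = 6 - 5 = 1$)
$O{\left(t,J \right)} = - 8 t + 6 J$
$O^{2}{\left(F,I{\left(-5,-1 \right)} \right)} = \left(\left(-8\right) \frac{27}{5} + 6 \cdot 1\right)^{2} = \left(- \frac{216}{5} + 6\right)^{2} = \left(- \frac{186}{5}\right)^{2} = \frac{34596}{25}$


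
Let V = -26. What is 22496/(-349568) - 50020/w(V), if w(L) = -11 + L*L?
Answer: -109377195/1452892 ≈ -75.282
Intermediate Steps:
w(L) = -11 + L²
22496/(-349568) - 50020/w(V) = 22496/(-349568) - 50020/(-11 + (-26)²) = 22496*(-1/349568) - 50020/(-11 + 676) = -703/10924 - 50020/665 = -703/10924 - 50020*1/665 = -703/10924 - 10004/133 = -109377195/1452892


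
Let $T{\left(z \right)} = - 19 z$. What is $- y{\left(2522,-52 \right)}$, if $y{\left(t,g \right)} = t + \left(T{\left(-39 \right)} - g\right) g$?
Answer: $38714$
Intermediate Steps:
$y{\left(t,g \right)} = t + g \left(741 - g\right)$ ($y{\left(t,g \right)} = t + \left(\left(-19\right) \left(-39\right) - g\right) g = t + \left(741 - g\right) g = t + g \left(741 - g\right)$)
$- y{\left(2522,-52 \right)} = - (2522 - \left(-52\right)^{2} + 741 \left(-52\right)) = - (2522 - 2704 - 38532) = \left(-1\right) \left(-38714\right) = 38714$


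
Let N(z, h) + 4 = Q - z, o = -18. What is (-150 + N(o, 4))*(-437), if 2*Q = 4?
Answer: 58558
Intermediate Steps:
Q = 2 (Q = (½)*4 = 2)
N(z, h) = -2 - z (N(z, h) = -4 + (2 - z) = -2 - z)
(-150 + N(o, 4))*(-437) = (-150 + (-2 - 1*(-18)))*(-437) = (-150 + (-2 + 18))*(-437) = (-150 + 16)*(-437) = -134*(-437) = 58558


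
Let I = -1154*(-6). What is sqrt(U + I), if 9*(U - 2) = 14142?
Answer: 2*sqrt(19119)/3 ≈ 92.181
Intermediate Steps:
I = 6924
U = 4720/3 (U = 2 + (1/9)*14142 = 2 + 4714/3 = 4720/3 ≈ 1573.3)
sqrt(U + I) = sqrt(4720/3 + 6924) = sqrt(25492/3) = 2*sqrt(19119)/3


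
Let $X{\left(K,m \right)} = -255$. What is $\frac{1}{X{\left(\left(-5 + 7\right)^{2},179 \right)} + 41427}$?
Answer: $\frac{1}{41172} \approx 2.4288 \cdot 10^{-5}$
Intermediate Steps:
$\frac{1}{X{\left(\left(-5 + 7\right)^{2},179 \right)} + 41427} = \frac{1}{-255 + 41427} = \frac{1}{41172}$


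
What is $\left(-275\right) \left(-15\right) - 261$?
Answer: $3864$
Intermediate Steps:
$\left(-275\right) \left(-15\right) - 261 = 4125 - 261 = 3864$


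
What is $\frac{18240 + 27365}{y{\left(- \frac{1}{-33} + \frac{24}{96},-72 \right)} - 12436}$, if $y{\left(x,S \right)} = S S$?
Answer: $- \frac{6515}{1036} \approx -6.2886$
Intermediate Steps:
$y{\left(x,S \right)} = S^{2}$
$\frac{18240 + 27365}{y{\left(- \frac{1}{-33} + \frac{24}{96},-72 \right)} - 12436} = \frac{18240 + 27365}{\left(-72\right)^{2} - 12436} = \frac{45605}{5184 - 12436} = \frac{45605}{-7252} = 45605 \left(- \frac{1}{7252}\right) = - \frac{6515}{1036}$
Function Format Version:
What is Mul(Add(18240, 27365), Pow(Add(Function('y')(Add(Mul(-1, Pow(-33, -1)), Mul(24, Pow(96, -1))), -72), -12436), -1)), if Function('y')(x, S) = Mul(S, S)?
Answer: Rational(-6515, 1036) ≈ -6.2886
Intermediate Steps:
Function('y')(x, S) = Pow(S, 2)
Mul(Add(18240, 27365), Pow(Add(Function('y')(Add(Mul(-1, Pow(-33, -1)), Mul(24, Pow(96, -1))), -72), -12436), -1)) = Mul(Add(18240, 27365), Pow(Add(Pow(-72, 2), -12436), -1)) = Mul(45605, Pow(Add(5184, -12436), -1)) = Mul(45605, Pow(-7252, -1)) = Mul(45605, Rational(-1, 7252)) = Rational(-6515, 1036)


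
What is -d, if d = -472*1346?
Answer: 635312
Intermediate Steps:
d = -635312
-d = -1*(-635312) = 635312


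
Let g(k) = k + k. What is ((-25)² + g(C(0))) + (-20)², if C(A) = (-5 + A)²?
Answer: 1075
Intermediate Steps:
g(k) = 2*k
((-25)² + g(C(0))) + (-20)² = ((-25)² + 2*(-5 + 0)²) + (-20)² = (625 + 2*(-5)²) + 400 = (625 + 2*25) + 400 = (625 + 50) + 400 = 675 + 400 = 1075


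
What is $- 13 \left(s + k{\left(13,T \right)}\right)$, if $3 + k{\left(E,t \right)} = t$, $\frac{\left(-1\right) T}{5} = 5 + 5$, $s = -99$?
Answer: $1976$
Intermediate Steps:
$T = -50$ ($T = - 5 \left(5 + 5\right) = \left(-5\right) 10 = -50$)
$k{\left(E,t \right)} = -3 + t$
$- 13 \left(s + k{\left(13,T \right)}\right) = - 13 \left(-99 - 53\right) = \left(-13\right) \left(-152\right) = 1976$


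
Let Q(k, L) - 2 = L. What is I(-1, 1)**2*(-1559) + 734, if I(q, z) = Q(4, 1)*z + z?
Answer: -24210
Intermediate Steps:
Q(k, L) = 2 + L
I(q, z) = 4*z (I(q, z) = (2 + 1)*z + z = 3*z + z = 4*z)
I(-1, 1)**2*(-1559) + 734 = (4*1)**2*(-1559) + 734 = 4**2*(-1559) + 734 = 16*(-1559) + 734 = -24944 + 734 = -24210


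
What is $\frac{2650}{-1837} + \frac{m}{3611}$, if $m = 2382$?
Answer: $- \frac{5193416}{6633407} \approx -0.78292$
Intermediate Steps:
$\frac{2650}{-1837} + \frac{m}{3611} = \frac{2650}{-1837} + \frac{2382}{3611} = 2650 \left(- \frac{1}{1837}\right) + 2382 \cdot \frac{1}{3611} = - \frac{2650}{1837} + \frac{2382}{3611} = - \frac{5193416}{6633407}$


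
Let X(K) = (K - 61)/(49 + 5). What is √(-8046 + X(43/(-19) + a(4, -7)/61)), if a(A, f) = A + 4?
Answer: I*√10809609371/1159 ≈ 89.706*I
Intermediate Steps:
a(A, f) = 4 + A
X(K) = -61/54 + K/54 (X(K) = (-61 + K)/54 = (-61 + K)*(1/54) = -61/54 + K/54)
√(-8046 + X(43/(-19) + a(4, -7)/61)) = √(-8046 + (-61/54 + (43/(-19) + (4 + 4)/61)/54)) = √(-8046 + (-61/54 + (43*(-1/19) + 8*(1/61))/54)) = √(-8046 + (-61/54 + (-43/19 + 8/61)/54)) = √(-8046 + (-61/54 + (1/54)*(-2471/1159))) = √(-8046 + (-61/54 - 2471/62586)) = √(-8046 - 1355/1159) = √(-9326669/1159) = I*√10809609371/1159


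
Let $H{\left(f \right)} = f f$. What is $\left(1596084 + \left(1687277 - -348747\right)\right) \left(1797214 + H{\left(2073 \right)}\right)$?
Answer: $22136038386644$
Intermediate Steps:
$H{\left(f \right)} = f^{2}$
$\left(1596084 + \left(1687277 - -348747\right)\right) \left(1797214 + H{\left(2073 \right)}\right) = \left(1596084 + \left(1687277 - -348747\right)\right) \left(1797214 + 2073^{2}\right) = \left(1596084 + \left(1687277 + 348747\right)\right) \left(1797214 + 4297329\right) = \left(1596084 + 2036024\right) 6094543 = 3632108 \cdot 6094543 = 22136038386644$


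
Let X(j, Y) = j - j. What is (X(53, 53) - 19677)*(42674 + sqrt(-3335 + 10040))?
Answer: -839696298 - 59031*sqrt(745) ≈ -8.4131e+8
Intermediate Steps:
X(j, Y) = 0
(X(53, 53) - 19677)*(42674 + sqrt(-3335 + 10040)) = (0 - 19677)*(42674 + sqrt(-3335 + 10040)) = -19677*(42674 + sqrt(6705)) = -19677*(42674 + 3*sqrt(745)) = -839696298 - 59031*sqrt(745)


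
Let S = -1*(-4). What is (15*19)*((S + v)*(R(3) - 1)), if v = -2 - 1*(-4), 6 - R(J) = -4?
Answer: 15390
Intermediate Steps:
S = 4
R(J) = 10 (R(J) = 6 - 1*(-4) = 6 + 4 = 10)
v = 2 (v = -2 + 4 = 2)
(15*19)*((S + v)*(R(3) - 1)) = (15*19)*((4 + 2)*(10 - 1)) = 285*(6*9) = 285*54 = 15390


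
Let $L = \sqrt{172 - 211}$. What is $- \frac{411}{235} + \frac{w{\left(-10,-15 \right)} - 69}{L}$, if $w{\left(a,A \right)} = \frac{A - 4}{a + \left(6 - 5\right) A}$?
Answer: $- \frac{411}{235} + \frac{1706 i \sqrt{39}}{975} \approx -1.7489 + 10.927 i$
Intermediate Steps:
$w{\left(a,A \right)} = \frac{-4 + A}{A + a}$ ($w{\left(a,A \right)} = \frac{-4 + A}{a + 1 A} = \frac{-4 + A}{a + A} = \frac{-4 + A}{A + a}$)
$L = i \sqrt{39}$ ($L = \sqrt{-39} = i \sqrt{39} \approx 6.245 i$)
$- \frac{411}{235} + \frac{w{\left(-10,-15 \right)} - 69}{L} = - \frac{411}{235} + \frac{\frac{-4 - 15}{-15 - 10} - 69}{i \sqrt{39}} = \left(-411\right) \frac{1}{235} + \left(\frac{1}{-25} \left(-19\right) - 69\right) \left(- \frac{i \sqrt{39}}{39}\right) = - \frac{411}{235} + \left(\left(- \frac{1}{25}\right) \left(-19\right) - 69\right) \left(- \frac{i \sqrt{39}}{39}\right) = - \frac{411}{235} + \left(\frac{19}{25} - 69\right) \left(- \frac{i \sqrt{39}}{39}\right) = - \frac{411}{235} - \frac{1706 \left(- \frac{i \sqrt{39}}{39}\right)}{25} = - \frac{411}{235} + \frac{1706 i \sqrt{39}}{975}$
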